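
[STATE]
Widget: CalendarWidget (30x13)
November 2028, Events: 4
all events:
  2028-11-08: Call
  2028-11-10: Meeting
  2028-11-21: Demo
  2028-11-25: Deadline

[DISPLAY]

        November 2028         
Mo Tu We Th Fr Sa Su          
       1  2  3  4  5          
 6  7  8*  9 10* 11 12        
13 14 15 16 17 18 19          
20 21* 22 23 24 25* 26        
27 28 29 30                   
                              
                              
                              
                              
                              
                              


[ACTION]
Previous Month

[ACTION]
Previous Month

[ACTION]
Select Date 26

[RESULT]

        September 2028        
Mo Tu We Th Fr Sa Su          
             1  2  3          
 4  5  6  7  8  9 10          
11 12 13 14 15 16 17          
18 19 20 21 22 23 24          
25 [26] 27 28 29 30           
                              
                              
                              
                              
                              
                              


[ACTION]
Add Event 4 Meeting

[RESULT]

        September 2028        
Mo Tu We Th Fr Sa Su          
             1  2  3          
 4*  5  6  7  8  9 10         
11 12 13 14 15 16 17          
18 19 20 21 22 23 24          
25 [26] 27 28 29 30           
                              
                              
                              
                              
                              
                              


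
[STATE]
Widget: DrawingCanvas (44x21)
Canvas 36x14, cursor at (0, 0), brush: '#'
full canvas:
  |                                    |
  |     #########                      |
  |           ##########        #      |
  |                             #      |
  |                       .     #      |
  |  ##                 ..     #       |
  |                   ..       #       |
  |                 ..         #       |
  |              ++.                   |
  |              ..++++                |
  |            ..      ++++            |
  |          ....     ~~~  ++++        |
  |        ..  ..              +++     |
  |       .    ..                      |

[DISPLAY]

+                                           
     #########                              
           ##########        #              
                             #              
                       .     #              
  ##                 ..     #               
                   ..       #               
                 ..         #               
              ++.                           
              ..++++                        
            ..      ++++                    
          ....     ~~~  ++++                
        ..  ..              +++             
       .    ..                              
                                            
                                            
                                            
                                            
                                            
                                            
                                            


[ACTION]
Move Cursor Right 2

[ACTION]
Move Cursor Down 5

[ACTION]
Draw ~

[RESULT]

                                            
     #########                              
           ##########        #              
                             #              
                       .     #              
  ~#                 ..     #               
                   ..       #               
                 ..         #               
              ++.                           
              ..++++                        
            ..      ++++                    
          ....     ~~~  ++++                
        ..  ..              +++             
       .    ..                              
                                            
                                            
                                            
                                            
                                            
                                            
                                            


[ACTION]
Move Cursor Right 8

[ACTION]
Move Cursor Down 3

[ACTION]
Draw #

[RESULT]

                                            
     #########                              
           ##########        #              
                             #              
                       .     #              
  ~#                 ..     #               
                   ..       #               
                 ..         #               
          #   ++.                           
              ..++++                        
            ..      ++++                    
          ....     ~~~  ++++                
        ..  ..              +++             
       .    ..                              
                                            
                                            
                                            
                                            
                                            
                                            
                                            


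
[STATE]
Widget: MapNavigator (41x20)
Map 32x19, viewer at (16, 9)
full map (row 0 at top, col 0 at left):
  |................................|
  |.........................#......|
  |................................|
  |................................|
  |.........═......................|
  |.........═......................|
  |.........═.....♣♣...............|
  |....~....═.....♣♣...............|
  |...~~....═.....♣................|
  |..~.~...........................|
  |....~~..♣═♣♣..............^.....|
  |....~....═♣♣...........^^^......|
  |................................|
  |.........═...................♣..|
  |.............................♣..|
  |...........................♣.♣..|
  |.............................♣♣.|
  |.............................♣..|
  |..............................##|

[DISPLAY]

                                         
    ................................     
    .........................#......     
    ................................     
    ................................     
    .........═......................     
    .........═......................     
    .........═.....♣♣...............     
    ....~....═.....♣♣...............     
    ...~~....═.....♣................     
    ..~.~...........@...............     
    ....~~..♣═♣♣..............^.....     
    ....~....═♣♣...........^^^......     
    ................................     
    .........═...................♣..     
    .............................♣..     
    ...........................♣.♣..     
    .............................♣♣.     
    .............................♣..     
    ..............................##     


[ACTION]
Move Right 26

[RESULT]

                                         
.....................                    
..............#......                    
.....................                    
.....................                    
.....................                    
.....................                    
....♣♣...............                    
....♣♣...............                    
....♣................                    
....................@                    
♣..............^.....                    
♣...........^^^......                    
.....................                    
..................♣..                    
..................♣..                    
................♣.♣..                    
..................♣♣.                    
..................♣..                    
...................##                    


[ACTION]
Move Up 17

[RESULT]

                                         
                                         
                                         
                                         
                                         
                                         
                                         
                                         
                                         
                                         
....................@                    
..............#......                    
.....................                    
.....................                    
.....................                    
.....................                    
....♣♣...............                    
....♣♣...............                    
....♣................                    
.....................                    


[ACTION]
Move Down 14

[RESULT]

.....................                    
.....................                    
....♣♣...............                    
....♣♣...............                    
....♣................                    
.....................                    
♣..............^.....                    
♣...........^^^......                    
.....................                    
..................♣..                    
..................♣.@                    
................♣.♣..                    
..................♣♣.                    
..................♣..                    
...................##                    
                                         
                                         
                                         
                                         
                                         


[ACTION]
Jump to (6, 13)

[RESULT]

              ...........................
              .........═.................
              .........═.................
              .........═.....♣♣..........
              ....~....═.....♣♣..........
              ...~~....═.....♣...........
              ..~.~......................
              ....~~..♣═♣♣..............^
              ....~....═♣♣...........^^^.
              ...........................
              ......@..═.................
              ...........................
              ...........................
              ...........................
              ...........................
              ...........................
                                         
                                         
                                         
                                         


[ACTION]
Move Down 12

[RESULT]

              ...~~....═.....♣...........
              ..~.~......................
              ....~~..♣═♣♣..............^
              ....~....═♣♣...........^^^.
              ...........................
              .........═.................
              ...........................
              ...........................
              ...........................
              ...........................
              ......@....................
                                         
                                         
                                         
                                         
                                         
                                         
                                         
                                         
                                         


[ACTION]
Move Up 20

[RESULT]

                                         
                                         
                                         
                                         
                                         
                                         
                                         
                                         
                                         
                                         
              ......@....................
              .........................#.
              ...........................
              ...........................
              .........═.................
              .........═.................
              .........═.....♣♣..........
              ....~....═.....♣♣..........
              ...~~....═.....♣...........
              ..~.~......................


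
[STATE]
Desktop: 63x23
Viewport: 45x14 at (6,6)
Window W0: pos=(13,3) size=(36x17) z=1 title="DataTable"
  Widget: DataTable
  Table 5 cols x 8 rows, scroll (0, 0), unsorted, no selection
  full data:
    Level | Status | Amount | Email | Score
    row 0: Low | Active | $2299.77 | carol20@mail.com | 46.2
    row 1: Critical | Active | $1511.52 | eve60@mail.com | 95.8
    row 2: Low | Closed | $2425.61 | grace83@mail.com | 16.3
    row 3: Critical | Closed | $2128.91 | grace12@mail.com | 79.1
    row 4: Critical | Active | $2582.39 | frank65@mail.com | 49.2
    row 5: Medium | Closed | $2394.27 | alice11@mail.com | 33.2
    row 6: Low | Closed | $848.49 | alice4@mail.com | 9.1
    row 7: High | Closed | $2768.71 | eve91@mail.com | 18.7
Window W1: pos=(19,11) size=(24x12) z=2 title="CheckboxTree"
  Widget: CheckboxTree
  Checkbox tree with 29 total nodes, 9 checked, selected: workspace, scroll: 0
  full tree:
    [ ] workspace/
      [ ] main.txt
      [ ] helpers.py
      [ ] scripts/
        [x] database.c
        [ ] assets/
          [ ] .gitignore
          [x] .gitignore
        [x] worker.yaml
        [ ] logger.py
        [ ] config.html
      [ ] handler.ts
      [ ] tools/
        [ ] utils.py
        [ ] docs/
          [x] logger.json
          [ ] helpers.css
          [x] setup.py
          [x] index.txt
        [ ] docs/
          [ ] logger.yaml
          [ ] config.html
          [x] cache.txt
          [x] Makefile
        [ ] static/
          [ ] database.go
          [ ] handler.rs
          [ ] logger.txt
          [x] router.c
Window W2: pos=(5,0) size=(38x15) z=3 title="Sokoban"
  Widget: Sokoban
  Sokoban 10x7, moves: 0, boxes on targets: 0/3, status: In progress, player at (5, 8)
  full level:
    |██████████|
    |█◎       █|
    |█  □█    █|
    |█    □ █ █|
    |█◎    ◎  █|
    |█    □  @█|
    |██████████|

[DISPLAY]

█    □ █ █                          ┃l    ┃  
█◎    ◎  █                          ┃─────┃  
█    □  @█                          ┃l20@m┃  
██████████                          ┃0@mai┃  
Moves: 0  0/3                       ┃e83@m┃  
                                    ┃e12@m┃  
                                    ┃k65@m┃  
                                    ┃e11@m┃  
━━━━━━━━━━━━━━━━━━━━━━━━━━━━━━━━━━━━┛e4@ma┃  
       ┃High ┃   [ ] main.txt       ┃1@mai┃  
       ┃     ┃   [ ] helpers.py     ┃     ┃  
       ┃     ┃   [-] scripts/       ┃     ┃  
       ┃     ┃     [x] database.c   ┃     ┃  
       ┗━━━━━┃     [-] assets/      ┃━━━━━┛  


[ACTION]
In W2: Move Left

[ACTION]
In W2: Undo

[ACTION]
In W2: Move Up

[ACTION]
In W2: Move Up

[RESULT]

█    □ █@█                          ┃l    ┃  
█◎    ◎  █                          ┃─────┃  
█    □   █                          ┃l20@m┃  
██████████                          ┃0@mai┃  
Moves: 2  0/3                       ┃e83@m┃  
                                    ┃e12@m┃  
                                    ┃k65@m┃  
                                    ┃e11@m┃  
━━━━━━━━━━━━━━━━━━━━━━━━━━━━━━━━━━━━┛e4@ma┃  
       ┃High ┃   [ ] main.txt       ┃1@mai┃  
       ┃     ┃   [ ] helpers.py     ┃     ┃  
       ┃     ┃   [-] scripts/       ┃     ┃  
       ┃     ┃     [x] database.c   ┃     ┃  
       ┗━━━━━┃     [-] assets/      ┃━━━━━┛  


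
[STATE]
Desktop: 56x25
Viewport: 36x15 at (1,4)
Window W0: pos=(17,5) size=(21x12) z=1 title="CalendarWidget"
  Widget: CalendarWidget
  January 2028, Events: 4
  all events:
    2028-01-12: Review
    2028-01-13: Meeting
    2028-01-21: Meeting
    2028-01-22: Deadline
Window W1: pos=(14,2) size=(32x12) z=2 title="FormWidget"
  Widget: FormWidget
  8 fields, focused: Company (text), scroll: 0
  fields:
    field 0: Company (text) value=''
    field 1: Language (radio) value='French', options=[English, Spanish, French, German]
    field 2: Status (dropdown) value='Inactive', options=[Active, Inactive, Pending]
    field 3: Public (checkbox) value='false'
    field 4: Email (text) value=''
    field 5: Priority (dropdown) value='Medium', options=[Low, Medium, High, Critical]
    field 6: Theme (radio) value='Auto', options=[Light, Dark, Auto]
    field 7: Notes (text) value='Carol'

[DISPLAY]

             ┠──────────────────────
             ┃> Company:    [       
             ┃  Language:   ( ) Engl
             ┃  Status:     [Inactiv
             ┃  Public:     [ ]     
             ┃  Email:      [       
             ┃  Priority:   [Medium 
             ┃  Theme:      ( ) Ligh
             ┃  Notes:      [Carol  
             ┗━━━━━━━━━━━━━━━━━━━━━━
                ┃24 25 26 27 28 29 3
                ┃31                 
                ┗━━━━━━━━━━━━━━━━━━━
                                    
                                    


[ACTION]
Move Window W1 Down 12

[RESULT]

                                    
                ┏━━━━━━━━━━━━━━━━━━━
                ┃ CalendarWidget    
                ┠───────────────────
                ┃    January 2028   
                ┃Mo Tu We Th Fr Sa S
                ┃                1  
                ┃ 3  4  5  6  7  8  
                ┃10 11 12* 13* 14 15
             ┏━━━━━━━━━━━━━━━━━━━━━━
             ┃ FormWidget           
             ┠──────────────────────
             ┃> Company:    [       
             ┃  Language:   ( ) Engl
             ┃  Status:     [Inactiv


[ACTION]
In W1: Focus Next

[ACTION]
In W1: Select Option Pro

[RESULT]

                                    
                ┏━━━━━━━━━━━━━━━━━━━
                ┃ CalendarWidget    
                ┠───────────────────
                ┃    January 2028   
                ┃Mo Tu We Th Fr Sa S
                ┃                1  
                ┃ 3  4  5  6  7  8  
                ┃10 11 12* 13* 14 15
             ┏━━━━━━━━━━━━━━━━━━━━━━
             ┃ FormWidget           
             ┠──────────────────────
             ┃  Company:    [       
             ┃> Language:   ( ) Engl
             ┃  Status:     [Inactiv


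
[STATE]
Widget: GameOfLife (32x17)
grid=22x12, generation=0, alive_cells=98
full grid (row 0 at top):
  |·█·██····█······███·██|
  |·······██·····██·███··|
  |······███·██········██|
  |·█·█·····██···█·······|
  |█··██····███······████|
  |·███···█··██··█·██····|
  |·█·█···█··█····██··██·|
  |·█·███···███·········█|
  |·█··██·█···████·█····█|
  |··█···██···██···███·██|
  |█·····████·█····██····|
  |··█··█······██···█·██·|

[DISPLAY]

Gen: 0                          
·█·██····█······███·██          
·······██·····██·███··          
······███·██········██          
·█·█·····██···█·······          
█··██····███······████          
·███···█··██··█·██····          
·█·█···█··█····██··██·          
·█·███···███·········█          
·█··██·█···████·█····█          
··█···██···██···███·██          
█·····████·█····██····          
··█··█······██···█·██·          
                                
                                
                                
                                


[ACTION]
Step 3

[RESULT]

Gen: 3                          
··········█···········          
·······███·█··█·█·····          
···█·█·█·█·█··█·······          
··█···········█··█··█·          
····████·█·····█·████·          
·········█········█··█          
·······██·············          
·········█···█·██·····          
███···█···█·██·██·····          
███···█····██·█████···          
·█····█···········██·█          
······█··█·██·····███·          
                                
                                
                                
                                


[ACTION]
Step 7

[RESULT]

Gen: 10                         
······█···············          
······█···············          
········█·····██······          
····█·███·██·█·██·····          
···█·██·█·███·██·█····          
····██·············█··          
·················█··█·          
·██···············██··          
·█·██·····██··········          
···█·███·█·█··········          
·█·█····█·█···········          
·██·████·█············          
                                
                                
                                
                                


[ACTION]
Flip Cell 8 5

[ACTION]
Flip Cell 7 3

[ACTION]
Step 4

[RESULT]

Gen: 14                         
······███·············          
······█████···█·█·····          
······█·█·██·██·█·····          
···██·█·█·······██····          
··█·█·█████·····██····          
·█········████████····          
·█·······███████·█····          
·██·█····█████········          
····██···█·█··········          
····██····██··········          
···██··████···········          
···█·█████············          
                                
                                
                                
                                


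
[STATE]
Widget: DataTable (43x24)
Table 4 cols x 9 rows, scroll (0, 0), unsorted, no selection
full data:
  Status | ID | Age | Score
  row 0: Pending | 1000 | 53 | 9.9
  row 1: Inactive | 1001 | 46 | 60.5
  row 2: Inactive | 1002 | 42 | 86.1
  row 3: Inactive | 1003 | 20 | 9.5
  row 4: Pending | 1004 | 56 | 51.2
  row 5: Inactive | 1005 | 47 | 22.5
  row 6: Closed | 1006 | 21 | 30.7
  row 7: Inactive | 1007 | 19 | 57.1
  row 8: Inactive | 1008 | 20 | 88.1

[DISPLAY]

Status  │ID  │Age│Score                    
────────┼────┼───┼─────                    
Pending │1000│53 │9.9                      
Inactive│1001│46 │60.5                     
Inactive│1002│42 │86.1                     
Inactive│1003│20 │9.5                      
Pending │1004│56 │51.2                     
Inactive│1005│47 │22.5                     
Closed  │1006│21 │30.7                     
Inactive│1007│19 │57.1                     
Inactive│1008│20 │88.1                     
                                           
                                           
                                           
                                           
                                           
                                           
                                           
                                           
                                           
                                           
                                           
                                           
                                           


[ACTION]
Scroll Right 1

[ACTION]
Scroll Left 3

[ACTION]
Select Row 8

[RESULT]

Status  │ID  │Age│Score                    
────────┼────┼───┼─────                    
Pending │1000│53 │9.9                      
Inactive│1001│46 │60.5                     
Inactive│1002│42 │86.1                     
Inactive│1003│20 │9.5                      
Pending │1004│56 │51.2                     
Inactive│1005│47 │22.5                     
Closed  │1006│21 │30.7                     
Inactive│1007│19 │57.1                     
>nactive│1008│20 │88.1                     
                                           
                                           
                                           
                                           
                                           
                                           
                                           
                                           
                                           
                                           
                                           
                                           
                                           


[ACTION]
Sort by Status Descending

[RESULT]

Status ▼│ID  │Age│Score                    
────────┼────┼───┼─────                    
Pending │1000│53 │9.9                      
Pending │1004│56 │51.2                     
Inactive│1001│46 │60.5                     
Inactive│1002│42 │86.1                     
Inactive│1003│20 │9.5                      
Inactive│1005│47 │22.5                     
Inactive│1007│19 │57.1                     
Inactive│1008│20 │88.1                     
>losed  │1006│21 │30.7                     
                                           
                                           
                                           
                                           
                                           
                                           
                                           
                                           
                                           
                                           
                                           
                                           
                                           


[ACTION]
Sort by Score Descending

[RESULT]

Status  │ID  │Age│Scor▼                    
────────┼────┼───┼─────                    
Inactive│1008│20 │88.1                     
Inactive│1002│42 │86.1                     
Inactive│1001│46 │60.5                     
Inactive│1007│19 │57.1                     
Pending │1004│56 │51.2                     
Closed  │1006│21 │30.7                     
Inactive│1005│47 │22.5                     
Pending │1000│53 │9.9                      
>nactive│1003│20 │9.5                      
                                           
                                           
                                           
                                           
                                           
                                           
                                           
                                           
                                           
                                           
                                           
                                           
                                           


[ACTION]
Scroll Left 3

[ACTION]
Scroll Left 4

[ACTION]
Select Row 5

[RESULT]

Status  │ID  │Age│Scor▼                    
────────┼────┼───┼─────                    
Inactive│1008│20 │88.1                     
Inactive│1002│42 │86.1                     
Inactive│1001│46 │60.5                     
Inactive│1007│19 │57.1                     
Pending │1004│56 │51.2                     
>losed  │1006│21 │30.7                     
Inactive│1005│47 │22.5                     
Pending │1000│53 │9.9                      
Inactive│1003│20 │9.5                      
                                           
                                           
                                           
                                           
                                           
                                           
                                           
                                           
                                           
                                           
                                           
                                           
                                           


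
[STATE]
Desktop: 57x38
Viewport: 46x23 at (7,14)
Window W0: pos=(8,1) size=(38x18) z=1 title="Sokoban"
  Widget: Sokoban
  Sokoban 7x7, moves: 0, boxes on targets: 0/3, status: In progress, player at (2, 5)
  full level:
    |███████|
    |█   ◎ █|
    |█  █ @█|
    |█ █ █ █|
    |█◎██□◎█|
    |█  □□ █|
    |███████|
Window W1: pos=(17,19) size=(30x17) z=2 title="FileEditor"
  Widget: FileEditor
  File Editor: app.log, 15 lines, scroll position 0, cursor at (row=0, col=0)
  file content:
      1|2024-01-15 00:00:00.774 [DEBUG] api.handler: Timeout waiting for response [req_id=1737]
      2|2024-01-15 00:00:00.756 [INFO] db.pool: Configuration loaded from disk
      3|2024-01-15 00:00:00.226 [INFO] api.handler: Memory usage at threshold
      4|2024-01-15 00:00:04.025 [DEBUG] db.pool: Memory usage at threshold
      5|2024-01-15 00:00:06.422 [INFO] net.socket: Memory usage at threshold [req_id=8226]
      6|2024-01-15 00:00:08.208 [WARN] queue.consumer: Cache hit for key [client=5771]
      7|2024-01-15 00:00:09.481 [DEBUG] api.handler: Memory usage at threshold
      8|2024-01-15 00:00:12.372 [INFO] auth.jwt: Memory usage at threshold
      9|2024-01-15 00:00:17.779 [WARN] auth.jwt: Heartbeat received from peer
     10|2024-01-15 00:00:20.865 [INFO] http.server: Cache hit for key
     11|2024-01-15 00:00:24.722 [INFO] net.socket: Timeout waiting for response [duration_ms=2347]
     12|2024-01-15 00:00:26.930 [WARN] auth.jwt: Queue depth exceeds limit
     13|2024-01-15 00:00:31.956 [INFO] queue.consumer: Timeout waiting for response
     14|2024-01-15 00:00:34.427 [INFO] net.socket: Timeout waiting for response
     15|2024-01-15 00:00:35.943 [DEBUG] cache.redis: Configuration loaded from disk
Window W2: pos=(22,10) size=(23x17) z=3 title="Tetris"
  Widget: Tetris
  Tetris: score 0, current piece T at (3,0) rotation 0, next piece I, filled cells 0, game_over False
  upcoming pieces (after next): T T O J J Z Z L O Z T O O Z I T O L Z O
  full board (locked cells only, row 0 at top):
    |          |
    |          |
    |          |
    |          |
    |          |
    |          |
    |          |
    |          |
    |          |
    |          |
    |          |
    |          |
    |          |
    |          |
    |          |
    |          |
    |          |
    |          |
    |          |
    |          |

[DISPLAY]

 ┃             ┃          │████      ┃┃       
 ┃             ┃          │          ┃┃       
 ┃             ┃          │          ┃┃       
 ┃             ┃          │          ┃┃       
 ┗━━━━━━━━━━━━━┃          │          ┃┛       
          ┏━━━━┃          │Score:    ┃━┓      
          ┃ Fil┃          │0         ┃ ┃      
          ┠────┃          │          ┃─┨      
          ┃█024┃          │          ┃▲┃      
          ┃2024┃          │          ┃█┃      
          ┃2024┃          │          ┃░┃      
          ┃2024┃          │          ┃░┃      
          ┃2024┗━━━━━━━━━━━━━━━━━━━━━┛░┃      
          ┃2024-01-15 00:00:08.208 [WA░┃      
          ┃2024-01-15 00:00:09.481 [DE░┃      
          ┃2024-01-15 00:00:12.372 [IN░┃      
          ┃2024-01-15 00:00:17.779 [WA░┃      
          ┃2024-01-15 00:00:20.865 [IN░┃      
          ┃2024-01-15 00:00:24.722 [IN░┃      
          ┃2024-01-15 00:00:26.930 [WA░┃      
          ┃2024-01-15 00:00:31.956 [IN▼┃      
          ┗━━━━━━━━━━━━━━━━━━━━━━━━━━━━┛      
                                              


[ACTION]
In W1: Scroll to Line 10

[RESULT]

 ┃             ┃          │████      ┃┃       
 ┃             ┃          │          ┃┃       
 ┃             ┃          │          ┃┃       
 ┃             ┃          │          ┃┃       
 ┗━━━━━━━━━━━━━┃          │          ┃┛       
          ┏━━━━┃          │Score:    ┃━┓      
          ┃ Fil┃          │0         ┃ ┃      
          ┠────┃          │          ┃─┨      
          ┃2024┃          │          ┃▲┃      
          ┃2024┃          │          ┃░┃      
          ┃2024┃          │          ┃░┃      
          ┃2024┃          │          ┃░┃      
          ┃2024┗━━━━━━━━━━━━━━━━━━━━━┛░┃      
          ┃2024-01-15 00:00:12.372 [IN░┃      
          ┃2024-01-15 00:00:17.779 [WA░┃      
          ┃2024-01-15 00:00:20.865 [IN░┃      
          ┃2024-01-15 00:00:24.722 [IN░┃      
          ┃2024-01-15 00:00:26.930 [WA░┃      
          ┃2024-01-15 00:00:31.956 [IN░┃      
          ┃2024-01-15 00:00:34.427 [IN█┃      
          ┃2024-01-15 00:00:35.943 [DE▼┃      
          ┗━━━━━━━━━━━━━━━━━━━━━━━━━━━━┛      
                                              


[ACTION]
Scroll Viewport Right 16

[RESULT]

           ┃          │████      ┃┃           
           ┃          │          ┃┃           
           ┃          │          ┃┃           
           ┃          │          ┃┃           
━━━━━━━━━━━┃          │          ┃┛           
      ┏━━━━┃          │Score:    ┃━┓          
      ┃ Fil┃          │0         ┃ ┃          
      ┠────┃          │          ┃─┨          
      ┃2024┃          │          ┃▲┃          
      ┃2024┃          │          ┃░┃          
      ┃2024┃          │          ┃░┃          
      ┃2024┃          │          ┃░┃          
      ┃2024┗━━━━━━━━━━━━━━━━━━━━━┛░┃          
      ┃2024-01-15 00:00:12.372 [IN░┃          
      ┃2024-01-15 00:00:17.779 [WA░┃          
      ┃2024-01-15 00:00:20.865 [IN░┃          
      ┃2024-01-15 00:00:24.722 [IN░┃          
      ┃2024-01-15 00:00:26.930 [WA░┃          
      ┃2024-01-15 00:00:31.956 [IN░┃          
      ┃2024-01-15 00:00:34.427 [IN█┃          
      ┃2024-01-15 00:00:35.943 [DE▼┃          
      ┗━━━━━━━━━━━━━━━━━━━━━━━━━━━━┛          
                                              


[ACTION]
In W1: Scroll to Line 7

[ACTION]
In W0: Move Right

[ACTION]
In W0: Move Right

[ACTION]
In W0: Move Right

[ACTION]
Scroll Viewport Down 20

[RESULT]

           ┃          │          ┃┃           
           ┃          │          ┃┃           
           ┃          │          ┃┃           
━━━━━━━━━━━┃          │          ┃┛           
      ┏━━━━┃          │Score:    ┃━┓          
      ┃ Fil┃          │0         ┃ ┃          
      ┠────┃          │          ┃─┨          
      ┃2024┃          │          ┃▲┃          
      ┃2024┃          │          ┃░┃          
      ┃2024┃          │          ┃░┃          
      ┃2024┃          │          ┃░┃          
      ┃2024┗━━━━━━━━━━━━━━━━━━━━━┛░┃          
      ┃2024-01-15 00:00:12.372 [IN░┃          
      ┃2024-01-15 00:00:17.779 [WA░┃          
      ┃2024-01-15 00:00:20.865 [IN░┃          
      ┃2024-01-15 00:00:24.722 [IN░┃          
      ┃2024-01-15 00:00:26.930 [WA░┃          
      ┃2024-01-15 00:00:31.956 [IN░┃          
      ┃2024-01-15 00:00:34.427 [IN█┃          
      ┃2024-01-15 00:00:35.943 [DE▼┃          
      ┗━━━━━━━━━━━━━━━━━━━━━━━━━━━━┛          
                                              
                                              


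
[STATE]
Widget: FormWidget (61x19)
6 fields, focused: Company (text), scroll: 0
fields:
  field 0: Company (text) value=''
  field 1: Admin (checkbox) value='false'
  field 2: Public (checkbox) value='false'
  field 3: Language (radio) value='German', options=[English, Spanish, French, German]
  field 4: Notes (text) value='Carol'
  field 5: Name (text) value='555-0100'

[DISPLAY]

> Company:    [                                             ]
  Admin:      [ ]                                            
  Public:     [ ]                                            
  Language:   ( ) English  ( ) Spanish  ( ) French  (●) Germa
  Notes:      [Carol                                        ]
  Name:       [555-0100                                     ]
                                                             
                                                             
                                                             
                                                             
                                                             
                                                             
                                                             
                                                             
                                                             
                                                             
                                                             
                                                             
                                                             


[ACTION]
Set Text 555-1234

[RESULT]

> Company:    [555-1234                                     ]
  Admin:      [ ]                                            
  Public:     [ ]                                            
  Language:   ( ) English  ( ) Spanish  ( ) French  (●) Germa
  Notes:      [Carol                                        ]
  Name:       [555-0100                                     ]
                                                             
                                                             
                                                             
                                                             
                                                             
                                                             
                                                             
                                                             
                                                             
                                                             
                                                             
                                                             
                                                             


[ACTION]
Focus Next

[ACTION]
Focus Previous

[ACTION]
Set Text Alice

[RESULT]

> Company:    [Alice                                        ]
  Admin:      [ ]                                            
  Public:     [ ]                                            
  Language:   ( ) English  ( ) Spanish  ( ) French  (●) Germa
  Notes:      [Carol                                        ]
  Name:       [555-0100                                     ]
                                                             
                                                             
                                                             
                                                             
                                                             
                                                             
                                                             
                                                             
                                                             
                                                             
                                                             
                                                             
                                                             
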